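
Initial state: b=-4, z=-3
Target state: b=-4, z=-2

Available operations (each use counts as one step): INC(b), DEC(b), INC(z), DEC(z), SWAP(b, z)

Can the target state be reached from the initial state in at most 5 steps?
Yes

Path (1 step): INC(z)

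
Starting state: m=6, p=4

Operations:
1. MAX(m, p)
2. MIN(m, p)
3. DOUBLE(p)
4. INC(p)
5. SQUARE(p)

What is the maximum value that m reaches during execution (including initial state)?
6

Values of m at each step:
Initial: m = 6 ← maximum
After step 1: m = 6
After step 2: m = 4
After step 3: m = 4
After step 4: m = 4
After step 5: m = 4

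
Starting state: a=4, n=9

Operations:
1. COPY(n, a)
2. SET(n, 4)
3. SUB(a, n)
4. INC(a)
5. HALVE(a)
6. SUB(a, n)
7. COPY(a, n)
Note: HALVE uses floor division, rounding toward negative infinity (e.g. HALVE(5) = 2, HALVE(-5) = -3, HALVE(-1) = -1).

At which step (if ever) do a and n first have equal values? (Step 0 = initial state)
Step 1

a and n first become equal after step 1.

Comparing values at each step:
Initial: a=4, n=9
After step 1: a=4, n=4 ← equal!
After step 2: a=4, n=4 ← equal!
After step 3: a=0, n=4
After step 4: a=1, n=4
After step 5: a=0, n=4
After step 6: a=-4, n=4
After step 7: a=4, n=4 ← equal!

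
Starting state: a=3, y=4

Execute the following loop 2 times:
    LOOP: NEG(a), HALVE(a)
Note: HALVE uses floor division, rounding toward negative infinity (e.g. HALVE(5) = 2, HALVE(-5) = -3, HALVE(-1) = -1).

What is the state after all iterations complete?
a=1, y=4

Iteration trace:
Start: a=3, y=4
After iteration 1: a=-2, y=4
After iteration 2: a=1, y=4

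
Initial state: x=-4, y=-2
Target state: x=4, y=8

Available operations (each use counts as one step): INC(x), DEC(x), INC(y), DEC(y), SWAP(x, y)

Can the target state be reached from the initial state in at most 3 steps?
No

The target state cannot be reached within 3 steps.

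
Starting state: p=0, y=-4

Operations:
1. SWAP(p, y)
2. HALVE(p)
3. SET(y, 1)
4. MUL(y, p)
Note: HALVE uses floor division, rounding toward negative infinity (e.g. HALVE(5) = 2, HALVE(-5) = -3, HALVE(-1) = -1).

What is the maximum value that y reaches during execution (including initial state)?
1

Values of y at each step:
Initial: y = -4
After step 1: y = 0
After step 2: y = 0
After step 3: y = 1 ← maximum
After step 4: y = -2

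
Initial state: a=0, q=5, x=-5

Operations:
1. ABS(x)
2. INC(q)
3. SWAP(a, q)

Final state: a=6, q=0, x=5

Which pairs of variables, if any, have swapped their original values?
None

Comparing initial and final values:
a: 0 → 6
x: -5 → 5
q: 5 → 0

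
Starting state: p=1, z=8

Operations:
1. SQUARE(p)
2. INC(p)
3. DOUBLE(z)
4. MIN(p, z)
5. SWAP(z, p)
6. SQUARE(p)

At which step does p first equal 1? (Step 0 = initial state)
Step 0

Tracing p:
Initial: p = 1 ← first occurrence
After step 1: p = 1
After step 2: p = 2
After step 3: p = 2
After step 4: p = 2
After step 5: p = 16
After step 6: p = 256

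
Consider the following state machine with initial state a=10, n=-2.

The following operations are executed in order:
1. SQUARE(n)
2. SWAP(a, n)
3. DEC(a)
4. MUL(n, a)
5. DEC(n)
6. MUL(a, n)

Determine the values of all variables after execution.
{a: 87, n: 29}

Step-by-step execution:
Initial: a=10, n=-2
After step 1 (SQUARE(n)): a=10, n=4
After step 2 (SWAP(a, n)): a=4, n=10
After step 3 (DEC(a)): a=3, n=10
After step 4 (MUL(n, a)): a=3, n=30
After step 5 (DEC(n)): a=3, n=29
After step 6 (MUL(a, n)): a=87, n=29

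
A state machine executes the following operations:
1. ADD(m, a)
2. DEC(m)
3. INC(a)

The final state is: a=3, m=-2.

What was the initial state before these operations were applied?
a=2, m=-3

Working backwards:
Final state: a=3, m=-2
Before step 3 (INC(a)): a=2, m=-2
Before step 2 (DEC(m)): a=2, m=-1
Before step 1 (ADD(m, a)): a=2, m=-3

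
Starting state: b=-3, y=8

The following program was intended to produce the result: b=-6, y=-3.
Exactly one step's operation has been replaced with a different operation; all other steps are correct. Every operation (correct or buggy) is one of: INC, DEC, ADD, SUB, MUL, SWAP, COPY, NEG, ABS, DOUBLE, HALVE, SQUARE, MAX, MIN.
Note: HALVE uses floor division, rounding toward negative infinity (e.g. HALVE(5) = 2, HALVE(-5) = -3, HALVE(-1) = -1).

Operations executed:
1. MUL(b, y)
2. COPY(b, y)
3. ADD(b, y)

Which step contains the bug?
Step 1

Trace with buggy code:
Initial: b=-3, y=8
After step 1: b=-24, y=8
After step 2: b=8, y=8
After step 3: b=16, y=8
Actual final b=16, y=8 ≠ expected b=-6, y=-3.
Step 1 is the only position where a single-operation replacement can produce the expected result.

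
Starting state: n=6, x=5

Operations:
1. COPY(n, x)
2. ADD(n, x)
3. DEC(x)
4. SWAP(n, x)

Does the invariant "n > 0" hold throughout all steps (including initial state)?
Yes

The invariant holds at every step.

State at each step:
Initial: n=6, x=5
After step 1: n=5, x=5
After step 2: n=10, x=5
After step 3: n=10, x=4
After step 4: n=4, x=10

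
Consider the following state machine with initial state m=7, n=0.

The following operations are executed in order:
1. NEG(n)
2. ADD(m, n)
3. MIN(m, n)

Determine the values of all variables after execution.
{m: 0, n: 0}

Step-by-step execution:
Initial: m=7, n=0
After step 1 (NEG(n)): m=7, n=0
After step 2 (ADD(m, n)): m=7, n=0
After step 3 (MIN(m, n)): m=0, n=0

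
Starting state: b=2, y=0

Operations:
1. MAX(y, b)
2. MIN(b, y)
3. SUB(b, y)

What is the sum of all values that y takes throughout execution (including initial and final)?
6

Values of y at each step:
Initial: y = 0
After step 1: y = 2
After step 2: y = 2
After step 3: y = 2
Sum = 0 + 2 + 2 + 2 = 6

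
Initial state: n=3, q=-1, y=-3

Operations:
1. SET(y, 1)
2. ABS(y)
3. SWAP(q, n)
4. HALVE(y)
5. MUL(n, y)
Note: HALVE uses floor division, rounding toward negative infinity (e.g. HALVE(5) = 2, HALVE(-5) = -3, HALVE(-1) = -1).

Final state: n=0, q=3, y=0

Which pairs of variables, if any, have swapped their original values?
None

Comparing initial and final values:
y: -3 → 0
n: 3 → 0
q: -1 → 3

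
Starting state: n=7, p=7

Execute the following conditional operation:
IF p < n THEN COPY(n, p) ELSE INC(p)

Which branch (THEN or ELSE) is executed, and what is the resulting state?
Branch: ELSE, Final state: n=7, p=8

Evaluating condition: p < n
p = 7, n = 7
Condition is False, so ELSE branch executes
After INC(p): n=7, p=8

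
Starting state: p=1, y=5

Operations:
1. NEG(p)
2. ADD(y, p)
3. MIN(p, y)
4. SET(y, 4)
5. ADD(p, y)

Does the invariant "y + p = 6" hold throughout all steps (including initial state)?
No, violated after step 1

The invariant is violated after step 1.

State at each step:
Initial: p=1, y=5
After step 1: p=-1, y=5
After step 2: p=-1, y=4
After step 3: p=-1, y=4
After step 4: p=-1, y=4
After step 5: p=3, y=4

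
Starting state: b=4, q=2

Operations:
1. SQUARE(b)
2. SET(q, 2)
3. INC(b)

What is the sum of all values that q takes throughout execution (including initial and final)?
8

Values of q at each step:
Initial: q = 2
After step 1: q = 2
After step 2: q = 2
After step 3: q = 2
Sum = 2 + 2 + 2 + 2 = 8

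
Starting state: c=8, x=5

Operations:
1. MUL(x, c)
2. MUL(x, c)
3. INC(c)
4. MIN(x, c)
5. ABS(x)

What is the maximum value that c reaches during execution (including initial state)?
9

Values of c at each step:
Initial: c = 8
After step 1: c = 8
After step 2: c = 8
After step 3: c = 9 ← maximum
After step 4: c = 9
After step 5: c = 9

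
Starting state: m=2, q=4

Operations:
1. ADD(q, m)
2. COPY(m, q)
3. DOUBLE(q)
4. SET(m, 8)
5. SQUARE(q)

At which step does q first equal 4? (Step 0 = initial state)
Step 0

Tracing q:
Initial: q = 4 ← first occurrence
After step 1: q = 6
After step 2: q = 6
After step 3: q = 12
After step 4: q = 12
After step 5: q = 144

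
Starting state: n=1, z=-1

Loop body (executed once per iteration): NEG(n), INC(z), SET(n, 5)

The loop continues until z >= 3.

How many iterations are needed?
4

Tracing iterations:
Initial: n=1, z=-1
After iteration 1: n=5, z=0
After iteration 2: n=5, z=1
After iteration 3: n=5, z=2
After iteration 4: n=5, z=3
z >= 3 now holds, so the loop exits after 4 iterations.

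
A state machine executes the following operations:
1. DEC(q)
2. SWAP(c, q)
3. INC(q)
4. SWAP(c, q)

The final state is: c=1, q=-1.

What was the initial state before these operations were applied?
c=0, q=0

Working backwards:
Final state: c=1, q=-1
Before step 4 (SWAP(c, q)): c=-1, q=1
Before step 3 (INC(q)): c=-1, q=0
Before step 2 (SWAP(c, q)): c=0, q=-1
Before step 1 (DEC(q)): c=0, q=0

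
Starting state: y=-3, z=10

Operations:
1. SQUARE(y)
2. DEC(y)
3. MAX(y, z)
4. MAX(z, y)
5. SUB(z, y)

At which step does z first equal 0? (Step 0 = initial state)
Step 5

Tracing z:
Initial: z = 10
After step 1: z = 10
After step 2: z = 10
After step 3: z = 10
After step 4: z = 10
After step 5: z = 0 ← first occurrence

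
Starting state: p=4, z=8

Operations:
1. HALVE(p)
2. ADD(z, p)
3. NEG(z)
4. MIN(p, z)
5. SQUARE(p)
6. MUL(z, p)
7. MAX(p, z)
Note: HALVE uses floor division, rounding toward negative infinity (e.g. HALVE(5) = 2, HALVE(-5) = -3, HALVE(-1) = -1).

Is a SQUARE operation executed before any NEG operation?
No

First SQUARE: step 5
First NEG: step 3
Since 5 > 3, NEG comes first.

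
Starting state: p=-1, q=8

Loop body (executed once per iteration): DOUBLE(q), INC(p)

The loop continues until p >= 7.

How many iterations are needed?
8

Tracing iterations:
Initial: p=-1, q=8
After iteration 1: p=0, q=16
After iteration 2: p=1, q=32
After iteration 3: p=2, q=64
After iteration 4: p=3, q=128
After iteration 5: p=4, q=256
After iteration 6: p=5, q=512
After iteration 7: p=6, q=1024
After iteration 8: p=7, q=2048
p >= 7 now holds, so the loop exits after 8 iterations.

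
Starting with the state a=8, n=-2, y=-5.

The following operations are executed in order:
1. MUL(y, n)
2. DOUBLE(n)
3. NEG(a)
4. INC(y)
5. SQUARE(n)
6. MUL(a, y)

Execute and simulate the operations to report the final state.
{a: -88, n: 16, y: 11}

Step-by-step execution:
Initial: a=8, n=-2, y=-5
After step 1 (MUL(y, n)): a=8, n=-2, y=10
After step 2 (DOUBLE(n)): a=8, n=-4, y=10
After step 3 (NEG(a)): a=-8, n=-4, y=10
After step 4 (INC(y)): a=-8, n=-4, y=11
After step 5 (SQUARE(n)): a=-8, n=16, y=11
After step 6 (MUL(a, y)): a=-88, n=16, y=11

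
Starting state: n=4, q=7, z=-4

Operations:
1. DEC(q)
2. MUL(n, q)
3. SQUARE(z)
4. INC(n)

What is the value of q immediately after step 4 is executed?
q = 6

Tracing q through execution:
Initial: q = 7
After step 1 (DEC(q)): q = 6
After step 2 (MUL(n, q)): q = 6
After step 3 (SQUARE(z)): q = 6
After step 4 (INC(n)): q = 6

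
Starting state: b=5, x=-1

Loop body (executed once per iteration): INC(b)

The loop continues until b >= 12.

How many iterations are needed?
7

Tracing iterations:
Initial: b=5, x=-1
After iteration 1: b=6, x=-1
After iteration 2: b=7, x=-1
After iteration 3: b=8, x=-1
After iteration 4: b=9, x=-1
After iteration 5: b=10, x=-1
After iteration 6: b=11, x=-1
After iteration 7: b=12, x=-1
b >= 12 now holds, so the loop exits after 7 iterations.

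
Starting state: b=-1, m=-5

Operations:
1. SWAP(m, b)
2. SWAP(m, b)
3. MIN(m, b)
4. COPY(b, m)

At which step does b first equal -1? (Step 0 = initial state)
Step 0

Tracing b:
Initial: b = -1 ← first occurrence
After step 1: b = -5
After step 2: b = -1
After step 3: b = -1
After step 4: b = -5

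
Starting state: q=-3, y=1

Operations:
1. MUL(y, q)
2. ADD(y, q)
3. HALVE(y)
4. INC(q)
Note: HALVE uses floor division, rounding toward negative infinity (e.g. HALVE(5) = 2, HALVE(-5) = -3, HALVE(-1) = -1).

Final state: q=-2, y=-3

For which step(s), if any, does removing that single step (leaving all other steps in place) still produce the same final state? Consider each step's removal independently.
None - removing any single step changes the final result

Testing removal of each single step:
Without step 1: final = q=-2, y=-1 (different)
Without step 2: final = q=-2, y=-2 (different)
Without step 3: final = q=-2, y=-6 (different)
Without step 4: final = q=-3, y=-3 (different)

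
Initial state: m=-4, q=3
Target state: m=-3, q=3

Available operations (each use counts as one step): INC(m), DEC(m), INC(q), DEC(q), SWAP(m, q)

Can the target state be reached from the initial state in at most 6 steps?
Yes

Path (1 step): INC(m)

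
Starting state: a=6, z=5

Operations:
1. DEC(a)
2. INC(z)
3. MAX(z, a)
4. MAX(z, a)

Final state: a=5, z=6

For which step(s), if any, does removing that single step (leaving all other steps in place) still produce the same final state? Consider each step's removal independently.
Step(s) 3, 4

Testing removal of each single step:
Without step 1: final = a=6, z=6 (different)
Without step 2: final = a=5, z=5 (different)
Without step 3: final = a=5, z=6 (same)
Without step 4: final = a=5, z=6 (same)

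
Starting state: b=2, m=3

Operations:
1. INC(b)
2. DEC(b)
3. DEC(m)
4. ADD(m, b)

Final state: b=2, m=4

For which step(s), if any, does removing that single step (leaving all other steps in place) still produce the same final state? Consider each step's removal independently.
None - removing any single step changes the final result

Testing removal of each single step:
Without step 1: final = b=1, m=3 (different)
Without step 2: final = b=3, m=5 (different)
Without step 3: final = b=2, m=5 (different)
Without step 4: final = b=2, m=2 (different)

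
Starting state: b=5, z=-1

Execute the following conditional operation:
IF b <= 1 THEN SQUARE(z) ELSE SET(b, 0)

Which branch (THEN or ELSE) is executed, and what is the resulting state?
Branch: ELSE, Final state: b=0, z=-1

Evaluating condition: b <= 1
b = 5
Condition is False, so ELSE branch executes
After SET(b, 0): b=0, z=-1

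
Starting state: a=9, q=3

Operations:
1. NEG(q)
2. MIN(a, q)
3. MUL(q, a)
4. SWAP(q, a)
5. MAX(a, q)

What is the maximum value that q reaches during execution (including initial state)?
9

Values of q at each step:
Initial: q = 3
After step 1: q = -3
After step 2: q = -3
After step 3: q = 9 ← maximum
After step 4: q = -3
After step 5: q = -3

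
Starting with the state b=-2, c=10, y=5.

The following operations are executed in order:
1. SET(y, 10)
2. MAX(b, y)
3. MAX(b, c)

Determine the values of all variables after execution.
{b: 10, c: 10, y: 10}

Step-by-step execution:
Initial: b=-2, c=10, y=5
After step 1 (SET(y, 10)): b=-2, c=10, y=10
After step 2 (MAX(b, y)): b=10, c=10, y=10
After step 3 (MAX(b, c)): b=10, c=10, y=10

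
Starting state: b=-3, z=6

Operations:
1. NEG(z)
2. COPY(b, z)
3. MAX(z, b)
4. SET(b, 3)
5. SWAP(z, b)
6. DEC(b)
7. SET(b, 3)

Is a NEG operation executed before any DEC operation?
Yes

First NEG: step 1
First DEC: step 6
Since 1 < 6, NEG comes first.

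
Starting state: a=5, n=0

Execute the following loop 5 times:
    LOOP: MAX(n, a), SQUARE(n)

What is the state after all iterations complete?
a=5, n=23283064365386962890625

Iteration trace:
Start: a=5, n=0
After iteration 1: a=5, n=25
After iteration 2: a=5, n=625
After iteration 3: a=5, n=390625
After iteration 4: a=5, n=152587890625
After iteration 5: a=5, n=23283064365386962890625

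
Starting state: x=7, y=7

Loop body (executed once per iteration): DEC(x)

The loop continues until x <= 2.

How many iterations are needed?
5

Tracing iterations:
Initial: x=7, y=7
After iteration 1: x=6, y=7
After iteration 2: x=5, y=7
After iteration 3: x=4, y=7
After iteration 4: x=3, y=7
After iteration 5: x=2, y=7
x <= 2 now holds, so the loop exits after 5 iterations.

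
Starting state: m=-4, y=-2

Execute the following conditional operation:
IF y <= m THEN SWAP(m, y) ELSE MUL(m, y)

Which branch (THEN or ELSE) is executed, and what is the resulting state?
Branch: ELSE, Final state: m=8, y=-2

Evaluating condition: y <= m
y = -2, m = -4
Condition is False, so ELSE branch executes
After MUL(m, y): m=8, y=-2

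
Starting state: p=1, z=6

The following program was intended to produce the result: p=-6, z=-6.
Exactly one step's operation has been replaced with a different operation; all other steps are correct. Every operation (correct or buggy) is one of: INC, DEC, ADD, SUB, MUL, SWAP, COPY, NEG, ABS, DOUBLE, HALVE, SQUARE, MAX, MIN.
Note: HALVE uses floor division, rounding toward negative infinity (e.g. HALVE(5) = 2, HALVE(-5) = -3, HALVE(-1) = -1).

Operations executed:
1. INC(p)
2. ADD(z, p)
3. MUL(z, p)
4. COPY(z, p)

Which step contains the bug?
Step 3

Trace with buggy code:
Initial: p=1, z=6
After step 1: p=2, z=6
After step 2: p=2, z=8
After step 3: p=2, z=16
After step 4: p=2, z=2
Actual final p=2, z=2 ≠ expected p=-6, z=-6.
Step 3 is the only position where a single-operation replacement can produce the expected result.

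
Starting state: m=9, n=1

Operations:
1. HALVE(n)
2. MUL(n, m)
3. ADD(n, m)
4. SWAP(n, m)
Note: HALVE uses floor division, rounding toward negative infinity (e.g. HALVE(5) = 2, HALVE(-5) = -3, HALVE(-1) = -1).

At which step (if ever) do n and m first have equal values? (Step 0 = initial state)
Step 3

n and m first become equal after step 3.

Comparing values at each step:
Initial: n=1, m=9
After step 1: n=0, m=9
After step 2: n=0, m=9
After step 3: n=9, m=9 ← equal!
After step 4: n=9, m=9 ← equal!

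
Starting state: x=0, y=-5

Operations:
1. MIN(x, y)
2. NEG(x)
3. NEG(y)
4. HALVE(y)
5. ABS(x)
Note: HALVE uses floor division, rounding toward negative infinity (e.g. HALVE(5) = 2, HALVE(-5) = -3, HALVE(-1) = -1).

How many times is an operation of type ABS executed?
1

Counting ABS operations:
Step 5: ABS(x) ← ABS
Total: 1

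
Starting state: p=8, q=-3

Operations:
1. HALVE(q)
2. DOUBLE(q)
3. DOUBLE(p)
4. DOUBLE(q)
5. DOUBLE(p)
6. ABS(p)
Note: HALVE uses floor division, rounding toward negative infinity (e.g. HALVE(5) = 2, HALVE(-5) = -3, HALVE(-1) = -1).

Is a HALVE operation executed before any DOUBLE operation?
Yes

First HALVE: step 1
First DOUBLE: step 2
Since 1 < 2, HALVE comes first.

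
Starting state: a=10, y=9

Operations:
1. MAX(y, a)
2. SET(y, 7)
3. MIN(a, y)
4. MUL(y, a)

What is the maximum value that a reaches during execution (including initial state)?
10

Values of a at each step:
Initial: a = 10 ← maximum
After step 1: a = 10
After step 2: a = 10
After step 3: a = 7
After step 4: a = 7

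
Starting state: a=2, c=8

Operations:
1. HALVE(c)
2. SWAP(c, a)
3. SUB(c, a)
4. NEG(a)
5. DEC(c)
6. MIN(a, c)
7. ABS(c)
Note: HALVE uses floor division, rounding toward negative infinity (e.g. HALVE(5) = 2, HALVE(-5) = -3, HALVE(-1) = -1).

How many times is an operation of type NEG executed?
1

Counting NEG operations:
Step 4: NEG(a) ← NEG
Total: 1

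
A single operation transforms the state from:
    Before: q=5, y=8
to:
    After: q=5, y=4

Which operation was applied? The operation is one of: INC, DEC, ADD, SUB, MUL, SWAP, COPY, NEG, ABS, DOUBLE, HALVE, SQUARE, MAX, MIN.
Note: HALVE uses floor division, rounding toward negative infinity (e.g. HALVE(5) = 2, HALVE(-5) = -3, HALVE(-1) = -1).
HALVE(y)

Analyzing the change:
Before: q=5, y=8
After: q=5, y=4
Variable y changed from 8 to 4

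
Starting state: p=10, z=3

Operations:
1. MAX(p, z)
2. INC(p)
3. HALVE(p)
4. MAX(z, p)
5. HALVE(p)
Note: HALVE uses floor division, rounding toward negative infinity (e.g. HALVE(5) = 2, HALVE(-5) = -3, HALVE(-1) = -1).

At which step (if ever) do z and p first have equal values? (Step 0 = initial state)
Step 4

z and p first become equal after step 4.

Comparing values at each step:
Initial: z=3, p=10
After step 1: z=3, p=10
After step 2: z=3, p=11
After step 3: z=3, p=5
After step 4: z=5, p=5 ← equal!
After step 5: z=5, p=2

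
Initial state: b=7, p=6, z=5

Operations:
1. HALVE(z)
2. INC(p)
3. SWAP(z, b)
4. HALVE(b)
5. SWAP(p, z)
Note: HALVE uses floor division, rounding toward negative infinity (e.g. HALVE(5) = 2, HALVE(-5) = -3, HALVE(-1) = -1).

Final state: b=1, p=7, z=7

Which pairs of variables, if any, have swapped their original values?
None

Comparing initial and final values:
b: 7 → 1
z: 5 → 7
p: 6 → 7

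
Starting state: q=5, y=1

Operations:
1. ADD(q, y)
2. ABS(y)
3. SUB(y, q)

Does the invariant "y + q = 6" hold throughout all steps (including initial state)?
No, violated after step 1

The invariant is violated after step 1.

State at each step:
Initial: q=5, y=1
After step 1: q=6, y=1
After step 2: q=6, y=1
After step 3: q=6, y=-5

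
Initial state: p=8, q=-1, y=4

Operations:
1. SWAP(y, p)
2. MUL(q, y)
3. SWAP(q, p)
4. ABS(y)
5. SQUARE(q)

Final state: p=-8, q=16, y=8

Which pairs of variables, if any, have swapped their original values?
None

Comparing initial and final values:
y: 4 → 8
p: 8 → -8
q: -1 → 16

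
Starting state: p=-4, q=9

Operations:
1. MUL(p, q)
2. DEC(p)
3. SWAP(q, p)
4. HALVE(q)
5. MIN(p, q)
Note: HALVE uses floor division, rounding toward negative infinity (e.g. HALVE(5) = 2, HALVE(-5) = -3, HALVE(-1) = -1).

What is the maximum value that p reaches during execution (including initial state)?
9

Values of p at each step:
Initial: p = -4
After step 1: p = -36
After step 2: p = -37
After step 3: p = 9 ← maximum
After step 4: p = 9
After step 5: p = -19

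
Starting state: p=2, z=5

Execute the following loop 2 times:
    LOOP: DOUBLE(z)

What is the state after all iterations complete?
p=2, z=20

Iteration trace:
Start: p=2, z=5
After iteration 1: p=2, z=10
After iteration 2: p=2, z=20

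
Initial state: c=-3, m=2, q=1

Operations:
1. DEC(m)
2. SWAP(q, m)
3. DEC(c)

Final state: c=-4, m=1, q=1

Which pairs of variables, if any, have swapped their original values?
None

Comparing initial and final values:
m: 2 → 1
q: 1 → 1
c: -3 → -4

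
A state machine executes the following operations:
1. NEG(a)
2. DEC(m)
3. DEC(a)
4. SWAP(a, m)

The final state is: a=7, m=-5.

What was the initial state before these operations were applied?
a=4, m=8

Working backwards:
Final state: a=7, m=-5
Before step 4 (SWAP(a, m)): a=-5, m=7
Before step 3 (DEC(a)): a=-4, m=7
Before step 2 (DEC(m)): a=-4, m=8
Before step 1 (NEG(a)): a=4, m=8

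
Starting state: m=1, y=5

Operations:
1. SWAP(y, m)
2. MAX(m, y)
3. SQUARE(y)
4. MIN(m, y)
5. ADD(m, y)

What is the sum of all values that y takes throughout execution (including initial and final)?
10

Values of y at each step:
Initial: y = 5
After step 1: y = 1
After step 2: y = 1
After step 3: y = 1
After step 4: y = 1
After step 5: y = 1
Sum = 5 + 1 + 1 + 1 + 1 + 1 = 10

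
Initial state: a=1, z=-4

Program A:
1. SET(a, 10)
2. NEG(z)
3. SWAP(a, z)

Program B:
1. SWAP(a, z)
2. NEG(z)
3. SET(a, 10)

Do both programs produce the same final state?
No

Program A final state: a=4, z=10
Program B final state: a=10, z=-1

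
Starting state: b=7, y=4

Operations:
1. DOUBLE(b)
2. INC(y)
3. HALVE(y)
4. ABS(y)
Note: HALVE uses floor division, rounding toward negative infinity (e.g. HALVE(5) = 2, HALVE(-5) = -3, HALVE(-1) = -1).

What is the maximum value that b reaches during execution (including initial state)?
14

Values of b at each step:
Initial: b = 7
After step 1: b = 14 ← maximum
After step 2: b = 14
After step 3: b = 14
After step 4: b = 14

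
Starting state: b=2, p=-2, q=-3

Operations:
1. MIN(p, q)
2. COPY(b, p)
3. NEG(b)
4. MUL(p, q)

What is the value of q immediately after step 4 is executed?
q = -3

Tracing q through execution:
Initial: q = -3
After step 1 (MIN(p, q)): q = -3
After step 2 (COPY(b, p)): q = -3
After step 3 (NEG(b)): q = -3
After step 4 (MUL(p, q)): q = -3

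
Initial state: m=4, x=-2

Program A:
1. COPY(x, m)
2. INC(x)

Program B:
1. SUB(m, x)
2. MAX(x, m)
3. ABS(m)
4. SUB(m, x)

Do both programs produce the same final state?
No

Program A final state: m=4, x=5
Program B final state: m=0, x=6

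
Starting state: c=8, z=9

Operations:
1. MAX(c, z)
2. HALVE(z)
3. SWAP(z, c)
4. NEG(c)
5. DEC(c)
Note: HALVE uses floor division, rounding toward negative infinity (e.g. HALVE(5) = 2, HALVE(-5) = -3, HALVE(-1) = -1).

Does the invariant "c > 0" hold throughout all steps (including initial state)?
No, violated after step 4

The invariant is violated after step 4.

State at each step:
Initial: c=8, z=9
After step 1: c=9, z=9
After step 2: c=9, z=4
After step 3: c=4, z=9
After step 4: c=-4, z=9
After step 5: c=-5, z=9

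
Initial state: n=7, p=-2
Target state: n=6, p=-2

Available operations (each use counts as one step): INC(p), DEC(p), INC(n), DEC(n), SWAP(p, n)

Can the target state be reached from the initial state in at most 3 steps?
Yes

Path (1 step): DEC(n)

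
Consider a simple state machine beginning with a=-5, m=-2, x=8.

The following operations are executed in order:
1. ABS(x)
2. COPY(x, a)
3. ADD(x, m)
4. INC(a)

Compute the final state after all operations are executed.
{a: -4, m: -2, x: -7}

Step-by-step execution:
Initial: a=-5, m=-2, x=8
After step 1 (ABS(x)): a=-5, m=-2, x=8
After step 2 (COPY(x, a)): a=-5, m=-2, x=-5
After step 3 (ADD(x, m)): a=-5, m=-2, x=-7
After step 4 (INC(a)): a=-4, m=-2, x=-7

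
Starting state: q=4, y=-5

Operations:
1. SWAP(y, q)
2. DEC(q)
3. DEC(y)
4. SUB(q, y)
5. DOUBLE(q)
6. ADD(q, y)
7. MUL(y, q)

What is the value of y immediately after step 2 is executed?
y = 4

Tracing y through execution:
Initial: y = -5
After step 1 (SWAP(y, q)): y = 4
After step 2 (DEC(q)): y = 4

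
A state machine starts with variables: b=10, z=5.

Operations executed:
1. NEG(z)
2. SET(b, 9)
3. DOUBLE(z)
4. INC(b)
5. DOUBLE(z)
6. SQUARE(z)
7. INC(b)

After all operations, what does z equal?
z = 400

Tracing execution:
Step 1: NEG(z) → z = -5
Step 2: SET(b, 9) → z = -5
Step 3: DOUBLE(z) → z = -10
Step 4: INC(b) → z = -10
Step 5: DOUBLE(z) → z = -20
Step 6: SQUARE(z) → z = 400
Step 7: INC(b) → z = 400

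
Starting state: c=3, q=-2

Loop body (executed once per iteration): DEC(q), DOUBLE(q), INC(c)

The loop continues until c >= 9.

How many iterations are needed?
6

Tracing iterations:
Initial: c=3, q=-2
After iteration 1: c=4, q=-6
After iteration 2: c=5, q=-14
After iteration 3: c=6, q=-30
After iteration 4: c=7, q=-62
After iteration 5: c=8, q=-126
After iteration 6: c=9, q=-254
c >= 9 now holds, so the loop exits after 6 iterations.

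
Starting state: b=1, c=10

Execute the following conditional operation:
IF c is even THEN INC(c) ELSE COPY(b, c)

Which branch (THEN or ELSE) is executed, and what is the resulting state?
Branch: THEN, Final state: b=1, c=11

Evaluating condition: c is even
Condition is True, so THEN branch executes
After INC(c): b=1, c=11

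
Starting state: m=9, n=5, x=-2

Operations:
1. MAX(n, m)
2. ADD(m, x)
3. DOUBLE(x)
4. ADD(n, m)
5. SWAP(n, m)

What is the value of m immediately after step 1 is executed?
m = 9

Tracing m through execution:
Initial: m = 9
After step 1 (MAX(n, m)): m = 9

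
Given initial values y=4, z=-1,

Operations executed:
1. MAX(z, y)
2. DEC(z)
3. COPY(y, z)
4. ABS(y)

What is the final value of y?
y = 3

Tracing execution:
Step 1: MAX(z, y) → y = 4
Step 2: DEC(z) → y = 4
Step 3: COPY(y, z) → y = 3
Step 4: ABS(y) → y = 3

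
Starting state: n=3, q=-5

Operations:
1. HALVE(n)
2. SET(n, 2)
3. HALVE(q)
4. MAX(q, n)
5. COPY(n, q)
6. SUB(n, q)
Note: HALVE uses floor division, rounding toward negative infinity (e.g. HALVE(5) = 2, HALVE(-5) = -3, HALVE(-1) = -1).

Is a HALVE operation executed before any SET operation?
Yes

First HALVE: step 1
First SET: step 2
Since 1 < 2, HALVE comes first.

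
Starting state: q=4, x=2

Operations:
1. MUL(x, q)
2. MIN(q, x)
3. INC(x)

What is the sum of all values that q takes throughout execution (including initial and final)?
16

Values of q at each step:
Initial: q = 4
After step 1: q = 4
After step 2: q = 4
After step 3: q = 4
Sum = 4 + 4 + 4 + 4 = 16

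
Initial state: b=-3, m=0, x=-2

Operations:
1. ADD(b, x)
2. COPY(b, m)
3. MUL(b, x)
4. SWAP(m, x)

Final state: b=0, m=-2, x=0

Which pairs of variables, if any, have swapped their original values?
(x, m)

Comparing initial and final values:
x: -2 → 0
b: -3 → 0
m: 0 → -2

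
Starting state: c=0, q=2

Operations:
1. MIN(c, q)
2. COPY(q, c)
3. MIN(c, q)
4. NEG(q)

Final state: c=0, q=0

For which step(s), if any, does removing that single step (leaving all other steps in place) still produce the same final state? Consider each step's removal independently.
Step(s) 1, 3, 4

Testing removal of each single step:
Without step 1: final = c=0, q=0 (same)
Without step 2: final = c=0, q=-2 (different)
Without step 3: final = c=0, q=0 (same)
Without step 4: final = c=0, q=0 (same)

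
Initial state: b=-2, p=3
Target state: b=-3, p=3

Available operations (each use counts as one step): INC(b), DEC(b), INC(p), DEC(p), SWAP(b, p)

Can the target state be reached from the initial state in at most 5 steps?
Yes

Path (1 step): DEC(b)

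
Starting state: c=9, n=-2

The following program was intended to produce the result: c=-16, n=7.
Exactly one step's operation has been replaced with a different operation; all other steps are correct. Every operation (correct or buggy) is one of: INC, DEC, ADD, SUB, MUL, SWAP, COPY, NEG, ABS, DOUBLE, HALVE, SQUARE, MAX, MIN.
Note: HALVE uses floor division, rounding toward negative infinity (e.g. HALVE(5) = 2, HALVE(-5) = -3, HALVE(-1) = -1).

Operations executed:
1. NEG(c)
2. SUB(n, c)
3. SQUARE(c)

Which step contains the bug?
Step 3

Trace with buggy code:
Initial: c=9, n=-2
After step 1: c=-9, n=-2
After step 2: c=-9, n=7
After step 3: c=81, n=7
Actual final c=81, n=7 ≠ expected c=-16, n=7.
Step 3 is the only position where a single-operation replacement can produce the expected result.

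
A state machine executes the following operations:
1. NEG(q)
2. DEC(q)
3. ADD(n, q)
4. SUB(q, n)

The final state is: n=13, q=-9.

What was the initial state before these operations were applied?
n=9, q=-5

Working backwards:
Final state: n=13, q=-9
Before step 4 (SUB(q, n)): n=13, q=4
Before step 3 (ADD(n, q)): n=9, q=4
Before step 2 (DEC(q)): n=9, q=5
Before step 1 (NEG(q)): n=9, q=-5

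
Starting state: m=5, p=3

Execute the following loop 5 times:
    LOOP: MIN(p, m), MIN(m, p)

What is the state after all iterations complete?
m=3, p=3

Iteration trace:
Start: m=5, p=3
After iteration 1: m=3, p=3
After iteration 2: m=3, p=3
After iteration 3: m=3, p=3
After iteration 4: m=3, p=3
After iteration 5: m=3, p=3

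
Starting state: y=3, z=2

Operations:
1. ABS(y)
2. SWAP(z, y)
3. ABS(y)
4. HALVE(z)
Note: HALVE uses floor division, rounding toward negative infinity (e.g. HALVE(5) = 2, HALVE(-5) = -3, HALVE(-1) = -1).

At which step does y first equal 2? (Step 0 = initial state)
Step 2

Tracing y:
Initial: y = 3
After step 1: y = 3
After step 2: y = 2 ← first occurrence
After step 3: y = 2
After step 4: y = 2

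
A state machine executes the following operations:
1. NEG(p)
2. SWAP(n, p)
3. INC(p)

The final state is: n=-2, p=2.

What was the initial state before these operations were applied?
n=1, p=2

Working backwards:
Final state: n=-2, p=2
Before step 3 (INC(p)): n=-2, p=1
Before step 2 (SWAP(n, p)): n=1, p=-2
Before step 1 (NEG(p)): n=1, p=2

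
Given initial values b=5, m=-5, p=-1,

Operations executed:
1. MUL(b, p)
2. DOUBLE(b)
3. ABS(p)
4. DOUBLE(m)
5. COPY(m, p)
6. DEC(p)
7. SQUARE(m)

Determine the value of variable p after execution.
p = 0

Tracing execution:
Step 1: MUL(b, p) → p = -1
Step 2: DOUBLE(b) → p = -1
Step 3: ABS(p) → p = 1
Step 4: DOUBLE(m) → p = 1
Step 5: COPY(m, p) → p = 1
Step 6: DEC(p) → p = 0
Step 7: SQUARE(m) → p = 0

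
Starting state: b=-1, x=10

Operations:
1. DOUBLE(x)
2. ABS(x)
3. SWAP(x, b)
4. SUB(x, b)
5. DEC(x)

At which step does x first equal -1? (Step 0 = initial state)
Step 3

Tracing x:
Initial: x = 10
After step 1: x = 20
After step 2: x = 20
After step 3: x = -1 ← first occurrence
After step 4: x = -21
After step 5: x = -22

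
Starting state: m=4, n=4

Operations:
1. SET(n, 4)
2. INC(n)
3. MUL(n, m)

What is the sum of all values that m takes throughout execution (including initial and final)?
16

Values of m at each step:
Initial: m = 4
After step 1: m = 4
After step 2: m = 4
After step 3: m = 4
Sum = 4 + 4 + 4 + 4 = 16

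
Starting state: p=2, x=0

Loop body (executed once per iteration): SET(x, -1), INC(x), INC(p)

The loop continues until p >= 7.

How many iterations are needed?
5

Tracing iterations:
Initial: p=2, x=0
After iteration 1: p=3, x=0
After iteration 2: p=4, x=0
After iteration 3: p=5, x=0
After iteration 4: p=6, x=0
After iteration 5: p=7, x=0
p >= 7 now holds, so the loop exits after 5 iterations.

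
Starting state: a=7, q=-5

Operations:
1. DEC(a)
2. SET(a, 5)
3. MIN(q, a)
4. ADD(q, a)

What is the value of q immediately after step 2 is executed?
q = -5

Tracing q through execution:
Initial: q = -5
After step 1 (DEC(a)): q = -5
After step 2 (SET(a, 5)): q = -5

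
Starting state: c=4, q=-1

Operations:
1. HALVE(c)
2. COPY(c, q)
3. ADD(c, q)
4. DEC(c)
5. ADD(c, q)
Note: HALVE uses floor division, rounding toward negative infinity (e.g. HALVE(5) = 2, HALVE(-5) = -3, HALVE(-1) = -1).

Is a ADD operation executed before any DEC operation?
Yes

First ADD: step 3
First DEC: step 4
Since 3 < 4, ADD comes first.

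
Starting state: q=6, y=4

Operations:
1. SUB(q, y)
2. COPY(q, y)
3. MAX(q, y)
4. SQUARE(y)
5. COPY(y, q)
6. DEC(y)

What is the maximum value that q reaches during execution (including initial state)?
6

Values of q at each step:
Initial: q = 6 ← maximum
After step 1: q = 2
After step 2: q = 4
After step 3: q = 4
After step 4: q = 4
After step 5: q = 4
After step 6: q = 4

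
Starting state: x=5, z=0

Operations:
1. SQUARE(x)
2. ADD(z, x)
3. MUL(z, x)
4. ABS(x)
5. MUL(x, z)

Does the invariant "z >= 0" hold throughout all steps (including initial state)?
Yes

The invariant holds at every step.

State at each step:
Initial: x=5, z=0
After step 1: x=25, z=0
After step 2: x=25, z=25
After step 3: x=25, z=625
After step 4: x=25, z=625
After step 5: x=15625, z=625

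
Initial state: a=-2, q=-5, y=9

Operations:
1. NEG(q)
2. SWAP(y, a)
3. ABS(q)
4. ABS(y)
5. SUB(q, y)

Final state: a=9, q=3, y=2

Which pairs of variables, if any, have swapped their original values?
None

Comparing initial and final values:
q: -5 → 3
a: -2 → 9
y: 9 → 2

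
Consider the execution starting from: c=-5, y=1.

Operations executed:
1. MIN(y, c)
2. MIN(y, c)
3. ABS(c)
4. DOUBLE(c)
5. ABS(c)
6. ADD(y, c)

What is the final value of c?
c = 10

Tracing execution:
Step 1: MIN(y, c) → c = -5
Step 2: MIN(y, c) → c = -5
Step 3: ABS(c) → c = 5
Step 4: DOUBLE(c) → c = 10
Step 5: ABS(c) → c = 10
Step 6: ADD(y, c) → c = 10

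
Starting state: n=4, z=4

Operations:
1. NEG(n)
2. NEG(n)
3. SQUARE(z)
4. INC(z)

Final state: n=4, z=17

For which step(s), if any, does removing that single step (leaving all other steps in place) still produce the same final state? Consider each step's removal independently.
None - removing any single step changes the final result

Testing removal of each single step:
Without step 1: final = n=-4, z=17 (different)
Without step 2: final = n=-4, z=17 (different)
Without step 3: final = n=4, z=5 (different)
Without step 4: final = n=4, z=16 (different)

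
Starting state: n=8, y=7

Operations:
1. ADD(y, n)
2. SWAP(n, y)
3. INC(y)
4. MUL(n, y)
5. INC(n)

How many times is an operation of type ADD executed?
1

Counting ADD operations:
Step 1: ADD(y, n) ← ADD
Total: 1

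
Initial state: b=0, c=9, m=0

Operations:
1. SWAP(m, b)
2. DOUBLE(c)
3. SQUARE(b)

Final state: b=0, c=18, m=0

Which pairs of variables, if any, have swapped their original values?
None

Comparing initial and final values:
c: 9 → 18
m: 0 → 0
b: 0 → 0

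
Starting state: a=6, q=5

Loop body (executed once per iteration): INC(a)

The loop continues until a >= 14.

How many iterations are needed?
8

Tracing iterations:
Initial: a=6, q=5
After iteration 1: a=7, q=5
After iteration 2: a=8, q=5
After iteration 3: a=9, q=5
After iteration 4: a=10, q=5
After iteration 5: a=11, q=5
After iteration 6: a=12, q=5
After iteration 7: a=13, q=5
After iteration 8: a=14, q=5
a >= 14 now holds, so the loop exits after 8 iterations.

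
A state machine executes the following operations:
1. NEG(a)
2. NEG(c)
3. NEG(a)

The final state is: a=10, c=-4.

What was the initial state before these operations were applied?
a=10, c=4

Working backwards:
Final state: a=10, c=-4
Before step 3 (NEG(a)): a=-10, c=-4
Before step 2 (NEG(c)): a=-10, c=4
Before step 1 (NEG(a)): a=10, c=4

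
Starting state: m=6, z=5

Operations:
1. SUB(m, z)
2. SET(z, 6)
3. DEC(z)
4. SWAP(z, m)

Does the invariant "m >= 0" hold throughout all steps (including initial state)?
Yes

The invariant holds at every step.

State at each step:
Initial: m=6, z=5
After step 1: m=1, z=5
After step 2: m=1, z=6
After step 3: m=1, z=5
After step 4: m=5, z=1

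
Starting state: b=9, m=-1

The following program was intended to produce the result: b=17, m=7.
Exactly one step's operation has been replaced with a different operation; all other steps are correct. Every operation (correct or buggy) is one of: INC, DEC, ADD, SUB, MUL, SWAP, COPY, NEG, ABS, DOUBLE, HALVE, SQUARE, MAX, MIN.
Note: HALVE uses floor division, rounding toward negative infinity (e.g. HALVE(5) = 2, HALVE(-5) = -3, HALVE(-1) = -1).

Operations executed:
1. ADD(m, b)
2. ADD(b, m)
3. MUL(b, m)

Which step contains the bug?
Step 3

Trace with buggy code:
Initial: b=9, m=-1
After step 1: b=9, m=8
After step 2: b=17, m=8
After step 3: b=136, m=8
Actual final b=136, m=8 ≠ expected b=17, m=7.
Step 3 is the only position where a single-operation replacement can produce the expected result.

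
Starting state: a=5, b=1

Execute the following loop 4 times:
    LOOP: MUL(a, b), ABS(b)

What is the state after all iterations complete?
a=5, b=1

Iteration trace:
Start: a=5, b=1
After iteration 1: a=5, b=1
After iteration 2: a=5, b=1
After iteration 3: a=5, b=1
After iteration 4: a=5, b=1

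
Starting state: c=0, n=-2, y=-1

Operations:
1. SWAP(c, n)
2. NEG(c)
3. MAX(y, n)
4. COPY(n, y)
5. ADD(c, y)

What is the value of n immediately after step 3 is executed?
n = 0

Tracing n through execution:
Initial: n = -2
After step 1 (SWAP(c, n)): n = 0
After step 2 (NEG(c)): n = 0
After step 3 (MAX(y, n)): n = 0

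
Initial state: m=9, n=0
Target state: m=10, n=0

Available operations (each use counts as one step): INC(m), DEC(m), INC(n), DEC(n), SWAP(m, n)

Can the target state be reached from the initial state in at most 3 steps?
Yes

Path (1 step): INC(m)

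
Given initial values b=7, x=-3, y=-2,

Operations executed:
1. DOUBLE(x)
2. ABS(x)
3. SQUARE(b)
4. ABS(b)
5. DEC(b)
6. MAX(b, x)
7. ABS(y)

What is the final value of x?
x = 6

Tracing execution:
Step 1: DOUBLE(x) → x = -6
Step 2: ABS(x) → x = 6
Step 3: SQUARE(b) → x = 6
Step 4: ABS(b) → x = 6
Step 5: DEC(b) → x = 6
Step 6: MAX(b, x) → x = 6
Step 7: ABS(y) → x = 6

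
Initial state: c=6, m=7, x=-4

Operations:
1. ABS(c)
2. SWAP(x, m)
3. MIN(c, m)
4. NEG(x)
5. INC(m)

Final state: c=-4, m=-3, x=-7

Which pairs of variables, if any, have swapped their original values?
None

Comparing initial and final values:
m: 7 → -3
c: 6 → -4
x: -4 → -7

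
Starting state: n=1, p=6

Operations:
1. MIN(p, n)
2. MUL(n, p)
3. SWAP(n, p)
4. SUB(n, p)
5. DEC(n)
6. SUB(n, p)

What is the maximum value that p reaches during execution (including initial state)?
6

Values of p at each step:
Initial: p = 6 ← maximum
After step 1: p = 1
After step 2: p = 1
After step 3: p = 1
After step 4: p = 1
After step 5: p = 1
After step 6: p = 1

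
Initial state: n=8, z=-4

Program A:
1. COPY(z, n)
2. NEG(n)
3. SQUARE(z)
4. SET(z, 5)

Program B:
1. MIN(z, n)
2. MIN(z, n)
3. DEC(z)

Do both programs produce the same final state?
No

Program A final state: n=-8, z=5
Program B final state: n=8, z=-5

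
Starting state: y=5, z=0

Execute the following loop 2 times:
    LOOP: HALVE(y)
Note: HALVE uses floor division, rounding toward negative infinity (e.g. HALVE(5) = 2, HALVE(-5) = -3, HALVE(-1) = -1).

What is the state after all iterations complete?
y=1, z=0

Iteration trace:
Start: y=5, z=0
After iteration 1: y=2, z=0
After iteration 2: y=1, z=0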